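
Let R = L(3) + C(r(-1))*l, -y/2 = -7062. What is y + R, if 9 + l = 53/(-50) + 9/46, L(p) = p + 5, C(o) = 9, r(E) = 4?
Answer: 8074852/575 ≈ 14043.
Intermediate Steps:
L(p) = 5 + p
y = 14124 (y = -2*(-7062) = 14124)
l = -5672/575 (l = -9 + (53/(-50) + 9/46) = -9 + (53*(-1/50) + 9*(1/46)) = -9 + (-53/50 + 9/46) = -9 - 497/575 = -5672/575 ≈ -9.8643)
R = -46448/575 (R = (5 + 3) + 9*(-5672/575) = 8 - 51048/575 = -46448/575 ≈ -80.779)
y + R = 14124 - 46448/575 = 8074852/575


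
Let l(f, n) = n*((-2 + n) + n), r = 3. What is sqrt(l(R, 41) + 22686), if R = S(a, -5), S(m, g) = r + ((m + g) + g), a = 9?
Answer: sqrt(25966) ≈ 161.14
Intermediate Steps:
S(m, g) = 3 + m + 2*g (S(m, g) = 3 + ((m + g) + g) = 3 + ((g + m) + g) = 3 + (m + 2*g) = 3 + m + 2*g)
R = 2 (R = 3 + 9 + 2*(-5) = 3 + 9 - 10 = 2)
l(f, n) = n*(-2 + 2*n)
sqrt(l(R, 41) + 22686) = sqrt(2*41*(-1 + 41) + 22686) = sqrt(2*41*40 + 22686) = sqrt(3280 + 22686) = sqrt(25966)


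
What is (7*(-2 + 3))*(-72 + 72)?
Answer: 0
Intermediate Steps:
(7*(-2 + 3))*(-72 + 72) = (7*1)*0 = 7*0 = 0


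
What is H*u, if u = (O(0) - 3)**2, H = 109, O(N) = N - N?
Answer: 981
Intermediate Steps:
O(N) = 0
u = 9 (u = (0 - 3)**2 = (-3)**2 = 9)
H*u = 109*9 = 981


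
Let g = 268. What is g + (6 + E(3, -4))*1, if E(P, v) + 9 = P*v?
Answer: 253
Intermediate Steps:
E(P, v) = -9 + P*v
g + (6 + E(3, -4))*1 = 268 + (6 + (-9 + 3*(-4)))*1 = 268 + (6 + (-9 - 12))*1 = 268 + (6 - 21)*1 = 268 - 15*1 = 268 - 15 = 253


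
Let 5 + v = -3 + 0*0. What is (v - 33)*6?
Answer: -246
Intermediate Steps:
v = -8 (v = -5 + (-3 + 0*0) = -5 + (-3 + 0) = -5 - 3 = -8)
(v - 33)*6 = (-8 - 33)*6 = -41*6 = -246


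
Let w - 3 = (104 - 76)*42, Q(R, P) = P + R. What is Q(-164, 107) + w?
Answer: 1122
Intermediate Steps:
w = 1179 (w = 3 + (104 - 76)*42 = 3 + 28*42 = 3 + 1176 = 1179)
Q(-164, 107) + w = (107 - 164) + 1179 = -57 + 1179 = 1122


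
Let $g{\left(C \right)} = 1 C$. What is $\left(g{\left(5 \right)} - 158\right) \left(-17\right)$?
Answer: $2601$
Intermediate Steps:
$g{\left(C \right)} = C$
$\left(g{\left(5 \right)} - 158\right) \left(-17\right) = \left(5 - 158\right) \left(-17\right) = \left(-153\right) \left(-17\right) = 2601$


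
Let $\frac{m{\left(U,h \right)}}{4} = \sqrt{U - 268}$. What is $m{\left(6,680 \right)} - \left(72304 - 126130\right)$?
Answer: $53826 + 4 i \sqrt{262} \approx 53826.0 + 64.746 i$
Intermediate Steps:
$m{\left(U,h \right)} = 4 \sqrt{-268 + U}$ ($m{\left(U,h \right)} = 4 \sqrt{U - 268} = 4 \sqrt{-268 + U}$)
$m{\left(6,680 \right)} - \left(72304 - 126130\right) = 4 \sqrt{-268 + 6} - \left(72304 - 126130\right) = 4 \sqrt{-262} - \left(72304 - 126130\right) = 4 i \sqrt{262} - -53826 = 4 i \sqrt{262} + 53826 = 53826 + 4 i \sqrt{262}$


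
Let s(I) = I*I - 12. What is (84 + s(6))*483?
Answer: 52164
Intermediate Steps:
s(I) = -12 + I**2 (s(I) = I**2 - 12 = -12 + I**2)
(84 + s(6))*483 = (84 + (-12 + 6**2))*483 = (84 + (-12 + 36))*483 = (84 + 24)*483 = 108*483 = 52164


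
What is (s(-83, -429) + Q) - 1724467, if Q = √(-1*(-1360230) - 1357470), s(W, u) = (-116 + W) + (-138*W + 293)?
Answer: -1712919 + 2*√690 ≈ -1.7129e+6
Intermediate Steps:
s(W, u) = 177 - 137*W (s(W, u) = (-116 + W) + (293 - 138*W) = 177 - 137*W)
Q = 2*√690 (Q = √(1360230 - 1357470) = √2760 = 2*√690 ≈ 52.536)
(s(-83, -429) + Q) - 1724467 = ((177 - 137*(-83)) + 2*√690) - 1724467 = ((177 + 11371) + 2*√690) - 1724467 = (11548 + 2*√690) - 1724467 = -1712919 + 2*√690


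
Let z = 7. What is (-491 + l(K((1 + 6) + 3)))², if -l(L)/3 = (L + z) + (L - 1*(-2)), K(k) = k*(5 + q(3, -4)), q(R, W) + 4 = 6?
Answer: 879844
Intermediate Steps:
q(R, W) = 2 (q(R, W) = -4 + 6 = 2)
K(k) = 7*k (K(k) = k*(5 + 2) = k*7 = 7*k)
l(L) = -27 - 6*L (l(L) = -3*((L + 7) + (L - 1*(-2))) = -3*((7 + L) + (L + 2)) = -3*((7 + L) + (2 + L)) = -3*(9 + 2*L) = -27 - 6*L)
(-491 + l(K((1 + 6) + 3)))² = (-491 + (-27 - 42*((1 + 6) + 3)))² = (-491 + (-27 - 42*(7 + 3)))² = (-491 + (-27 - 42*10))² = (-491 + (-27 - 6*70))² = (-491 + (-27 - 420))² = (-491 - 447)² = (-938)² = 879844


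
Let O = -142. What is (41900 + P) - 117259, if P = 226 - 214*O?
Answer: -44745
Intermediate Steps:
P = 30614 (P = 226 - 214*(-142) = 226 + 30388 = 30614)
(41900 + P) - 117259 = (41900 + 30614) - 117259 = 72514 - 117259 = -44745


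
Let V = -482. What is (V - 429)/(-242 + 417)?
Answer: -911/175 ≈ -5.2057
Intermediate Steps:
(V - 429)/(-242 + 417) = (-482 - 429)/(-242 + 417) = -911/175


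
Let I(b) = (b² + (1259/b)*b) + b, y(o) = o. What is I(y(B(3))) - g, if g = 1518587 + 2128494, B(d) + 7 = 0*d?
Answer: -3645780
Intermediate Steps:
B(d) = -7 (B(d) = -7 + 0*d = -7 + 0 = -7)
I(b) = 1259 + b + b² (I(b) = (b² + 1259) + b = (1259 + b²) + b = 1259 + b + b²)
g = 3647081
I(y(B(3))) - g = (1259 - 7 + (-7)²) - 1*3647081 = (1259 - 7 + 49) - 3647081 = 1301 - 3647081 = -3645780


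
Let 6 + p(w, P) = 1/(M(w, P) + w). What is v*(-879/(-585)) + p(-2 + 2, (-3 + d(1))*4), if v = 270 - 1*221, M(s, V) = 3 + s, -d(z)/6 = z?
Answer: 13252/195 ≈ 67.959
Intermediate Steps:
d(z) = -6*z
v = 49 (v = 270 - 221 = 49)
p(w, P) = -6 + 1/(3 + 2*w) (p(w, P) = -6 + 1/((3 + w) + w) = -6 + 1/(3 + 2*w))
v*(-879/(-585)) + p(-2 + 2, (-3 + d(1))*4) = 49*(-879/(-585)) + (-17 - 12*(-2 + 2))/(3 + 2*(-2 + 2)) = 49*(-879*(-1/585)) + (-17 - 12*0)/(3 + 2*0) = 49*(293/195) + (-17 + 0)/(3 + 0) = 14357/195 - 17/3 = 13252/195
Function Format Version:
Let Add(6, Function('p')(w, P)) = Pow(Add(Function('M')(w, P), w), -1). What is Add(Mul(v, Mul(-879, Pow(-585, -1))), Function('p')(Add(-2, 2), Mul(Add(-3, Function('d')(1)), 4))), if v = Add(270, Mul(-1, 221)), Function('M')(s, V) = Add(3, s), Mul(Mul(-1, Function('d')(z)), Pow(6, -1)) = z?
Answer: Rational(13252, 195) ≈ 67.959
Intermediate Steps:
Function('d')(z) = Mul(-6, z)
v = 49 (v = Add(270, -221) = 49)
Function('p')(w, P) = Add(-6, Pow(Add(3, Mul(2, w)), -1)) (Function('p')(w, P) = Add(-6, Pow(Add(Add(3, w), w), -1)) = Add(-6, Pow(Add(3, Mul(2, w)), -1)))
Add(Mul(v, Mul(-879, Pow(-585, -1))), Function('p')(Add(-2, 2), Mul(Add(-3, Function('d')(1)), 4))) = Add(Mul(49, Mul(-879, Pow(-585, -1))), Mul(Pow(Add(3, Mul(2, Add(-2, 2))), -1), Add(-17, Mul(-12, Add(-2, 2))))) = Add(Mul(49, Mul(-879, Rational(-1, 585))), Mul(Pow(Add(3, Mul(2, 0)), -1), Add(-17, Mul(-12, 0)))) = Add(Mul(49, Rational(293, 195)), Mul(Pow(Add(3, 0), -1), Add(-17, 0))) = Add(Rational(14357, 195), Mul(Pow(3, -1), -17)) = Add(Rational(14357, 195), Mul(Rational(1, 3), -17)) = Add(Rational(14357, 195), Rational(-17, 3)) = Rational(13252, 195)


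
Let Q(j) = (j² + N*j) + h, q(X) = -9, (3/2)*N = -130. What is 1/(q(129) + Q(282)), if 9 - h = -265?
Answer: 1/55349 ≈ 1.8067e-5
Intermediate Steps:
N = -260/3 (N = (⅔)*(-130) = -260/3 ≈ -86.667)
h = 274 (h = 9 - 1*(-265) = 9 + 265 = 274)
Q(j) = 274 + j² - 260*j/3 (Q(j) = (j² - 260*j/3) + 274 = 274 + j² - 260*j/3)
1/(q(129) + Q(282)) = 1/(-9 + (274 + 282² - 260/3*282)) = 1/(-9 + (274 + 79524 - 24440)) = 1/(-9 + 55358) = 1/55349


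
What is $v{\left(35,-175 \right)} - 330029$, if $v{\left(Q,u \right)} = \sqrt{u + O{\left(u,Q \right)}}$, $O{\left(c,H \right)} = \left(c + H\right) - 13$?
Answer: $-330029 + 2 i \sqrt{82} \approx -3.3003 \cdot 10^{5} + 18.111 i$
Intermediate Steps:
$O{\left(c,H \right)} = -13 + H + c$ ($O{\left(c,H \right)} = \left(H + c\right) - 13 = -13 + H + c$)
$v{\left(Q,u \right)} = \sqrt{-13 + Q + 2 u}$ ($v{\left(Q,u \right)} = \sqrt{u + \left(-13 + Q + u\right)} = \sqrt{-13 + Q + 2 u}$)
$v{\left(35,-175 \right)} - 330029 = \sqrt{-13 + 35 + 2 \left(-175\right)} - 330029 = \sqrt{-13 + 35 - 350} - 330029 = \sqrt{-328} - 330029 = 2 i \sqrt{82} - 330029 = -330029 + 2 i \sqrt{82}$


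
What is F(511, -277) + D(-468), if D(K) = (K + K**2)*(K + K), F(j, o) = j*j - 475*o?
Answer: -204175720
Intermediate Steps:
F(j, o) = j**2 - 475*o
D(K) = 2*K*(K + K**2) (D(K) = (K + K**2)*(2*K) = 2*K*(K + K**2))
F(511, -277) + D(-468) = (511**2 - 475*(-277)) + 2*(-468)**2*(1 - 468) = (261121 + 131575) + 2*219024*(-467) = 392696 - 204568416 = -204175720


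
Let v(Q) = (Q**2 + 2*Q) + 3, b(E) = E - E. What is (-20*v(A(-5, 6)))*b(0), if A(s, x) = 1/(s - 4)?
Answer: 0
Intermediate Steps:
A(s, x) = 1/(-4 + s)
b(E) = 0
v(Q) = 3 + Q**2 + 2*Q
(-20*v(A(-5, 6)))*b(0) = -20*(3 + (1/(-4 - 5))**2 + 2/(-4 - 5))*0 = -20*(3 + (1/(-9))**2 + 2/(-9))*0 = -20*(3 + (-1/9)**2 + 2*(-1/9))*0 = -20*(3 + 1/81 - 2/9)*0 = -20*226/81*0 = -4520/81*0 = 0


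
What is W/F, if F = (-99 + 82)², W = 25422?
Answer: 25422/289 ≈ 87.965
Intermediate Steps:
F = 289 (F = (-17)² = 289)
W/F = 25422/289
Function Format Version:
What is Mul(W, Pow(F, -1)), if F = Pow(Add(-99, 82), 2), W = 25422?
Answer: Rational(25422, 289) ≈ 87.965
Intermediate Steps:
F = 289 (F = Pow(-17, 2) = 289)
Mul(W, Pow(F, -1)) = Mul(25422, Pow(289, -1)) = Mul(25422, Rational(1, 289)) = Rational(25422, 289)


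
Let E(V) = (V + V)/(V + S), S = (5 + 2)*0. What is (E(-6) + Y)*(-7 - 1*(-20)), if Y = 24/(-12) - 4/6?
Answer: -26/3 ≈ -8.6667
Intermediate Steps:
S = 0 (S = 7*0 = 0)
E(V) = 2 (E(V) = (V + V)/(V + 0) = (2*V)/V = 2)
Y = -8/3 (Y = 24*(-1/12) - 4*1/6 = -2 - 2/3 = -8/3 ≈ -2.6667)
(E(-6) + Y)*(-7 - 1*(-20)) = (2 - 8/3)*(-7 - 1*(-20)) = -2*(-7 + 20)/3 = -2/3*13 = -26/3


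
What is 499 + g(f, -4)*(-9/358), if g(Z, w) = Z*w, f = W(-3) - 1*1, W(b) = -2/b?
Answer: 89315/179 ≈ 498.97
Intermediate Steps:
f = -⅓ (f = -2/(-3) - 1*1 = -2*(-⅓) - 1 = ⅔ - 1 = -⅓ ≈ -0.33333)
499 + g(f, -4)*(-9/358) = 499 + (-⅓*(-4))*(-9/358) = 499 + 4*(-9*1/358)/3 = 499 + (4/3)*(-9/358) = 499 - 6/179 = 89315/179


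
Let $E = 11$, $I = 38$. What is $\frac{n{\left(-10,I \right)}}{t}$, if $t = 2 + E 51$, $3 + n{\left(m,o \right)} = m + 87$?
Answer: $\frac{74}{563} \approx 0.13144$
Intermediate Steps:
$n{\left(m,o \right)} = 84 + m$ ($n{\left(m,o \right)} = -3 + \left(m + 87\right) = -3 + \left(87 + m\right) = 84 + m$)
$t = 563$ ($t = 2 + 11 \cdot 51 = 2 + 561 = 563$)
$\frac{n{\left(-10,I \right)}}{t} = \frac{84 - 10}{563} = 74 \cdot \frac{1}{563} = \frac{74}{563}$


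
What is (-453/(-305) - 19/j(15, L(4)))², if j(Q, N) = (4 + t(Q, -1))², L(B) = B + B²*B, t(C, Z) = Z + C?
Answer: 19874514529/9765392400 ≈ 2.0352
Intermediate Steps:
t(C, Z) = C + Z
L(B) = B + B³
j(Q, N) = (3 + Q)² (j(Q, N) = (4 + (Q - 1))² = (4 + (-1 + Q))² = (3 + Q)²)
(-453/(-305) - 19/j(15, L(4)))² = (-453/(-305) - 19/(3 + 15)²)² = (-453*(-1/305) - 19/(18²))² = (453/305 - 19/324)² = (140977/98820)² = 19874514529/9765392400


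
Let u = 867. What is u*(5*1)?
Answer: 4335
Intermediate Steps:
u*(5*1) = 867*(5*1) = 867*5 = 4335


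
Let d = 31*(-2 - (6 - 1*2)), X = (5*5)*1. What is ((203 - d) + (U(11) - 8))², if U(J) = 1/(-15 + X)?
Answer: 14523721/100 ≈ 1.4524e+5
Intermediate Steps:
X = 25 (X = 25*1 = 25)
U(J) = ⅒ (U(J) = 1/(-15 + 25) = 1/10 = ⅒)
d = -186 (d = 31*(-2 - (6 - 2)) = 31*(-2 - 1*4) = 31*(-2 - 4) = 31*(-6) = -186)
((203 - d) + (U(11) - 8))² = ((203 - 1*(-186)) + (⅒ - 8))² = ((203 + 186) - 79/10)² = (389 - 79/10)² = (3811/10)² = 14523721/100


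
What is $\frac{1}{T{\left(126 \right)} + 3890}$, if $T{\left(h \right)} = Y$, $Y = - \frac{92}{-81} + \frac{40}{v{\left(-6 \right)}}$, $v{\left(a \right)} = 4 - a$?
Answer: $\frac{81}{315506} \approx 0.00025673$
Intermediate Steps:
$Y = \frac{416}{81}$ ($Y = - \frac{92}{-81} + \frac{40}{4 - -6} = \left(-92\right) \left(- \frac{1}{81}\right) + \frac{40}{4 + 6} = \frac{92}{81} + \frac{40}{10} = \frac{92}{81} + 40 \cdot \frac{1}{10} = \frac{92}{81} + 4 = \frac{416}{81} \approx 5.1358$)
$T{\left(h \right)} = \frac{416}{81}$
$\frac{1}{T{\left(126 \right)} + 3890} = \frac{1}{\frac{416}{81} + 3890} = \frac{1}{\frac{315506}{81}} = \frac{81}{315506}$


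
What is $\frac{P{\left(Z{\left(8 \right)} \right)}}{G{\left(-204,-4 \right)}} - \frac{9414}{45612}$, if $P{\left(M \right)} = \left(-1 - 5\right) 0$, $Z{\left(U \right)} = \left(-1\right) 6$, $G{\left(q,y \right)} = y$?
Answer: $- \frac{523}{2534} \approx -0.20639$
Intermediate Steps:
$Z{\left(U \right)} = -6$
$P{\left(M \right)} = 0$ ($P{\left(M \right)} = \left(-6\right) 0 = 0$)
$\frac{P{\left(Z{\left(8 \right)} \right)}}{G{\left(-204,-4 \right)}} - \frac{9414}{45612} = \frac{0}{-4} - \frac{9414}{45612} = 0 \left(- \frac{1}{4}\right) - \frac{523}{2534} = 0 - \frac{523}{2534} = - \frac{523}{2534}$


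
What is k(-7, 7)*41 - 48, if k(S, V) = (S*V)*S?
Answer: 14015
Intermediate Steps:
k(S, V) = V*S²
k(-7, 7)*41 - 48 = (7*(-7)²)*41 - 48 = (7*49)*41 - 48 = 343*41 - 48 = 14063 - 48 = 14015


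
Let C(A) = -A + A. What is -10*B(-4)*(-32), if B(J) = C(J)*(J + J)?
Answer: 0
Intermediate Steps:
C(A) = 0
B(J) = 0 (B(J) = 0*(J + J) = 0*(2*J) = 0)
-10*B(-4)*(-32) = -10*0*(-32) = 0*(-32) = 0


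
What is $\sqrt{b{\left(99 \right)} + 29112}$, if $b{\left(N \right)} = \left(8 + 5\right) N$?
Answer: $\sqrt{30399} \approx 174.35$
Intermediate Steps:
$b{\left(N \right)} = 13 N$
$\sqrt{b{\left(99 \right)} + 29112} = \sqrt{13 \cdot 99 + 29112} = \sqrt{1287 + 29112} = \sqrt{30399}$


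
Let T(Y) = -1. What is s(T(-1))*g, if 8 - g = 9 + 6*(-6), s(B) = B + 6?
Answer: 175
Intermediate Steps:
s(B) = 6 + B
g = 35 (g = 8 - (9 + 6*(-6)) = 8 - (9 - 36) = 8 - 1*(-27) = 8 + 27 = 35)
s(T(-1))*g = (6 - 1)*35 = 5*35 = 175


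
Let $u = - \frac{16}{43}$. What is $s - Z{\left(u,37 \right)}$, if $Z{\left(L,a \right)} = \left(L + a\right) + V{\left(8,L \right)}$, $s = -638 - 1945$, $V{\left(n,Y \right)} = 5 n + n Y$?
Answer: $- \frac{114236}{43} \approx -2656.7$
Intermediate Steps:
$V{\left(n,Y \right)} = 5 n + Y n$
$s = -2583$
$u = - \frac{16}{43}$ ($u = \left(-16\right) \frac{1}{43} = - \frac{16}{43} \approx -0.37209$)
$Z{\left(L,a \right)} = 40 + a + 9 L$ ($Z{\left(L,a \right)} = \left(L + a\right) + 8 \left(5 + L\right) = \left(L + a\right) + \left(40 + 8 L\right) = 40 + a + 9 L$)
$s - Z{\left(u,37 \right)} = -2583 - \left(40 + 37 + 9 \left(- \frac{16}{43}\right)\right) = -2583 - \left(40 + 37 - \frac{144}{43}\right) = -2583 - \frac{3167}{43} = - \frac{114236}{43}$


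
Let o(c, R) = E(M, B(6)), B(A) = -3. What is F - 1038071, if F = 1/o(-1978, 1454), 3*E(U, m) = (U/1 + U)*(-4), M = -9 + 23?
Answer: -116263955/112 ≈ -1.0381e+6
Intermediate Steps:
M = 14
E(U, m) = -8*U/3 (E(U, m) = ((U/1 + U)*(-4))/3 = ((U*1 + U)*(-4))/3 = ((U + U)*(-4))/3 = ((2*U)*(-4))/3 = (-8*U)/3 = -8*U/3)
o(c, R) = -112/3 (o(c, R) = -8/3*14 = -112/3)
F = -3/112 (F = 1/(-112/3) = -3/112 ≈ -0.026786)
F - 1038071 = -3/112 - 1038071 = -116263955/112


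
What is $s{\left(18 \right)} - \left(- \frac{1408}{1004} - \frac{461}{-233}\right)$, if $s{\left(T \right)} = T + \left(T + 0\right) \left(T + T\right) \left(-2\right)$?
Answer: $- \frac{74774969}{58483} \approx -1278.6$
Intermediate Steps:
$s{\left(T \right)} = T - 4 T^{2}$ ($s{\left(T \right)} = T + T 2 T \left(-2\right) = T + 2 T^{2} \left(-2\right) = T - 4 T^{2}$)
$s{\left(18 \right)} - \left(- \frac{1408}{1004} - \frac{461}{-233}\right) = 18 \left(1 - 72\right) - \left(- \frac{1408}{1004} - \frac{461}{-233}\right) = 18 \left(1 - 72\right) - \left(\left(-1408\right) \frac{1}{1004} - - \frac{461}{233}\right) = 18 \left(-71\right) - \left(- \frac{352}{251} + \frac{461}{233}\right) = -1278 - \frac{33695}{58483} = - \frac{74774969}{58483}$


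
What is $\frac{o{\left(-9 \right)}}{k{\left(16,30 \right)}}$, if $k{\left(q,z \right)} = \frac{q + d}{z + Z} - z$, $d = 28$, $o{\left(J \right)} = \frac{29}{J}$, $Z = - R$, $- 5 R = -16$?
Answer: $\frac{1943}{17100} \approx 0.11363$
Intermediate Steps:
$R = \frac{16}{5}$ ($R = \left(- \frac{1}{5}\right) \left(-16\right) = \frac{16}{5} \approx 3.2$)
$Z = - \frac{16}{5}$ ($Z = \left(-1\right) \frac{16}{5} = - \frac{16}{5} \approx -3.2$)
$k{\left(q,z \right)} = - z + \frac{28 + q}{- \frac{16}{5} + z}$ ($k{\left(q,z \right)} = \frac{q + 28}{z - \frac{16}{5}} - z = \frac{28 + q}{- \frac{16}{5} + z} - z = - z + \frac{28 + q}{- \frac{16}{5} + z}$)
$\frac{o{\left(-9 \right)}}{k{\left(16,30 \right)}} = \frac{29 \frac{1}{-9}}{\frac{1}{-16 + 5 \cdot 30} \left(140 - 5 \cdot 30^{2} + 5 \cdot 16 + 16 \cdot 30\right)} = \frac{29 \left(- \frac{1}{9}\right)}{\frac{1}{-16 + 150} \left(140 - 4500 + 80 + 480\right)} = - \frac{29}{9 \frac{140 - 4500 + 80 + 480}{134}} = - \frac{29}{9 \cdot \frac{1}{134} \left(-3800\right)} = - \frac{29}{9 \left(- \frac{1900}{67}\right)} = \left(- \frac{29}{9}\right) \left(- \frac{67}{1900}\right) = \frac{1943}{17100}$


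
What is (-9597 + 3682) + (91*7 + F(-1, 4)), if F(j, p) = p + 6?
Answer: -5268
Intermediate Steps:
F(j, p) = 6 + p
(-9597 + 3682) + (91*7 + F(-1, 4)) = (-9597 + 3682) + (91*7 + (6 + 4)) = -5915 + (637 + 10) = -5915 + 647 = -5268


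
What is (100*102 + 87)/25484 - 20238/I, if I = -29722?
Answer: 410747703/378717724 ≈ 1.0846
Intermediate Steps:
(100*102 + 87)/25484 - 20238/I = (100*102 + 87)/25484 - 20238/(-29722) = (10200 + 87)*(1/25484) - 20238*(-1/29722) = 10287*(1/25484) + 10119/14861 = 10287/25484 + 10119/14861 = 410747703/378717724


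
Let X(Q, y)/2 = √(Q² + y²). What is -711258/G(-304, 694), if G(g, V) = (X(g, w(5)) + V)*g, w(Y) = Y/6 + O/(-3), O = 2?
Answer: 1110629367/76588772 - 1066887*√3326977/153177544 ≈ 1.7970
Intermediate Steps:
w(Y) = -⅔ + Y/6 (w(Y) = Y/6 + 2/(-3) = Y*(⅙) + 2*(-⅓) = Y/6 - ⅔ = -⅔ + Y/6)
X(Q, y) = 2*√(Q² + y²)
G(g, V) = g*(V + 2*√(1/36 + g²)) (G(g, V) = (2*√(g² + (-⅔ + (⅙)*5)²) + V)*g = (2*√(g² + (-⅔ + ⅚)²) + V)*g = (2*√(g² + (⅙)²) + V)*g = (2*√(g² + 1/36) + V)*g = (2*√(1/36 + g²) + V)*g = (V + 2*√(1/36 + g²))*g = g*(V + 2*√(1/36 + g²)))
-711258/G(-304, 694) = -711258*(-3/(304*(√(1 + 36*(-304)²) + 3*694))) = -711258*(-3/(304*(√(1 + 36*92416) + 2082))) = -711258*(-3/(304*(√(1 + 3326976) + 2082))) = -711258*(-3/(304*(√3326977 + 2082))) = -711258*(-3/(304*(2082 + √3326977))) = -711258/(-210976 - 304*√3326977/3)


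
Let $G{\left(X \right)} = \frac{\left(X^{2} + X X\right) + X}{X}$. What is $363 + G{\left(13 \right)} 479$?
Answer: $13296$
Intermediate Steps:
$G{\left(X \right)} = \frac{X + 2 X^{2}}{X}$ ($G{\left(X \right)} = \frac{\left(X^{2} + X^{2}\right) + X}{X} = \frac{2 X^{2} + X}{X} = \frac{X + 2 X^{2}}{X}$)
$363 + G{\left(13 \right)} 479 = 363 + \left(1 + 2 \cdot 13\right) 479 = 363 + \left(1 + 26\right) 479 = 363 + 27 \cdot 479 = 363 + 12933 = 13296$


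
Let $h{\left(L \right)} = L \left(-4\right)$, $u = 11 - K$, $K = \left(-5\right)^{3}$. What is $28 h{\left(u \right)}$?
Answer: $-15232$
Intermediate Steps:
$K = -125$
$u = 136$ ($u = 11 - -125 = 11 + 125 = 136$)
$h{\left(L \right)} = - 4 L$
$28 h{\left(u \right)} = 28 \left(\left(-4\right) 136\right) = 28 \left(-544\right) = -15232$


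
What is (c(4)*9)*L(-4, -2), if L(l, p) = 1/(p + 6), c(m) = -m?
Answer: -9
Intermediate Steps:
L(l, p) = 1/(6 + p)
(c(4)*9)*L(-4, -2) = (-1*4*9)/(6 - 2) = -4*9/4 = -36*¼ = -9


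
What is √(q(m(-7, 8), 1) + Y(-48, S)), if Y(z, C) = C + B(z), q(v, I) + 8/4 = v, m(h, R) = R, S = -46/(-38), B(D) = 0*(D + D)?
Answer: √2603/19 ≈ 2.6852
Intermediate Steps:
B(D) = 0 (B(D) = 0*(2*D) = 0)
S = 23/19 (S = -46*(-1/38) = 23/19 ≈ 1.2105)
q(v, I) = -2 + v
Y(z, C) = C (Y(z, C) = C + 0 = C)
√(q(m(-7, 8), 1) + Y(-48, S)) = √((-2 + 8) + 23/19) = √(6 + 23/19) = √(137/19) = √2603/19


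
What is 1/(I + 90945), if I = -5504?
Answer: 1/85441 ≈ 1.1704e-5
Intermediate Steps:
1/(I + 90945) = 1/(-5504 + 90945) = 1/85441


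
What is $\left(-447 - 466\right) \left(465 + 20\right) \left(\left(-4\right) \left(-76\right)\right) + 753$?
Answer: $-134611967$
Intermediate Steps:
$\left(-447 - 466\right) \left(465 + 20\right) \left(\left(-4\right) \left(-76\right)\right) + 753 = \left(-913\right) 485 \cdot 304 + 753 = \left(-442805\right) 304 + 753 = -134612720 + 753 = -134611967$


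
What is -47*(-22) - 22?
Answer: 1012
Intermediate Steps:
-47*(-22) - 22 = 1034 - 22 = 1012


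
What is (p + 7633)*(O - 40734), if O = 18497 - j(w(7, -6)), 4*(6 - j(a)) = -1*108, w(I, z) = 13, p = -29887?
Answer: 495596580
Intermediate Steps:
j(a) = 33 (j(a) = 6 - (-1)*108/4 = 6 - ¼*(-108) = 6 + 27 = 33)
O = 18464 (O = 18497 - 1*33 = 18497 - 33 = 18464)
(p + 7633)*(O - 40734) = (-29887 + 7633)*(18464 - 40734) = -22254*(-22270) = 495596580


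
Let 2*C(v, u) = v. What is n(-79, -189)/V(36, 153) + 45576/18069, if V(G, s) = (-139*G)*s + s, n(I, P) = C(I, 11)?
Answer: 23258182073/9220719114 ≈ 2.5224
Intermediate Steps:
C(v, u) = v/2
n(I, P) = I/2
V(G, s) = s - 139*G*s (V(G, s) = -139*G*s + s = s - 139*G*s)
n(-79, -189)/V(36, 153) + 45576/18069 = ((½)*(-79))/((153*(1 - 139*36))) + 45576/18069 = -79*1/(153*(1 - 5004))/2 + 45576*(1/18069) = -79/(2*(153*(-5003))) + 15192/6023 = -79/2/(-765459) + 15192/6023 = -79/2*(-1/765459) + 15192/6023 = 79/1530918 + 15192/6023 = 23258182073/9220719114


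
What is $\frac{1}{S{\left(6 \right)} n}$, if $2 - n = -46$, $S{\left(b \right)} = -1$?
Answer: $- \frac{1}{48} \approx -0.020833$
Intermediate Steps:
$n = 48$ ($n = 2 - -46 = 2 + 46 = 48$)
$\frac{1}{S{\left(6 \right)} n} = \frac{1}{\left(-1\right) 48} = \frac{1}{-48} = - \frac{1}{48}$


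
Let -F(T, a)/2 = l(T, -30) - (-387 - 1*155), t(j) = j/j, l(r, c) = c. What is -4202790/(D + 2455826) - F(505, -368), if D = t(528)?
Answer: 836854686/818609 ≈ 1022.3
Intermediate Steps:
t(j) = 1
D = 1
F(T, a) = -1024 (F(T, a) = -2*(-30 - (-387 - 1*155)) = -2*(-30 - (-387 - 155)) = -2*(-30 - 1*(-542)) = -2*(-30 + 542) = -2*512 = -1024)
-4202790/(D + 2455826) - F(505, -368) = -4202790/(1 + 2455826) - 1*(-1024) = -4202790/2455827 + 1024 = -4202790*1/2455827 + 1024 = -1400930/818609 + 1024 = 836854686/818609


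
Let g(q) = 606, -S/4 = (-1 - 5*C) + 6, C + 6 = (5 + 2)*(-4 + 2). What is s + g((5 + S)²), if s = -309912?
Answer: -309306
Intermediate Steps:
C = -20 (C = -6 + (5 + 2)*(-4 + 2) = -6 + 7*(-2) = -6 - 14 = -20)
S = -420 (S = -4*((-1 - 5*(-20)) + 6) = -4*((-1 + 100) + 6) = -4*(99 + 6) = -4*105 = -420)
s + g((5 + S)²) = -309912 + 606 = -309306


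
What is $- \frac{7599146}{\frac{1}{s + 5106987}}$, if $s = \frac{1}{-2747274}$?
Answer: $- \frac{53309120958118932401}{1373637} \approx -3.8809 \cdot 10^{13}$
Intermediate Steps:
$s = - \frac{1}{2747274} \approx -3.64 \cdot 10^{-7}$
$- \frac{7599146}{\frac{1}{s + 5106987}} = - \frac{7599146}{\frac{1}{- \frac{1}{2747274} + 5106987}} = - \frac{7599146}{\frac{1}{\frac{14030292603437}{2747274}}} = - \frac{7599146}{\frac{2747274}{14030292603437}} = \left(-7599146\right) \frac{14030292603437}{2747274} = - \frac{53309120958118932401}{1373637}$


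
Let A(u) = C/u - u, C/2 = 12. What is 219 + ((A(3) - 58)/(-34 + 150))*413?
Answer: 3515/116 ≈ 30.302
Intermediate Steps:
C = 24 (C = 2*12 = 24)
A(u) = -u + 24/u (A(u) = 24/u - u = -u + 24/u)
219 + ((A(3) - 58)/(-34 + 150))*413 = 219 + (((-1*3 + 24/3) - 58)/(-34 + 150))*413 = 219 + (((-3 + 24*(⅓)) - 58)/116)*413 = 219 + (((-3 + 8) - 58)*(1/116))*413 = 219 + ((5 - 58)*(1/116))*413 = 219 - 53*1/116*413 = 219 - 53/116*413 = 219 - 21889/116 = 3515/116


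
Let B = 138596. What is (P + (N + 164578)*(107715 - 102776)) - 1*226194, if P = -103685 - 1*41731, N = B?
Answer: 1497004776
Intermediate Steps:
N = 138596
P = -145416 (P = -103685 - 41731 = -145416)
(P + (N + 164578)*(107715 - 102776)) - 1*226194 = (-145416 + (138596 + 164578)*(107715 - 102776)) - 1*226194 = (-145416 + 303174*4939) - 226194 = (-145416 + 1497376386) - 226194 = 1497230970 - 226194 = 1497004776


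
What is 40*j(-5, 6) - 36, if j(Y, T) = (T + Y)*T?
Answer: 204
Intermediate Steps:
j(Y, T) = T*(T + Y)
40*j(-5, 6) - 36 = 40*(6*(6 - 5)) - 36 = 40*(6*1) - 36 = 40*6 - 36 = 240 - 36 = 204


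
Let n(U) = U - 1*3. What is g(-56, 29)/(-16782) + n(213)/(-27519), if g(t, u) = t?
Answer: -330526/76970643 ≈ -0.0042942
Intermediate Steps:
n(U) = -3 + U (n(U) = U - 3 = -3 + U)
g(-56, 29)/(-16782) + n(213)/(-27519) = -56/(-16782) + (-3 + 213)/(-27519) = -56*(-1/16782) + 210*(-1/27519) = 28/8391 - 70/9173 = -330526/76970643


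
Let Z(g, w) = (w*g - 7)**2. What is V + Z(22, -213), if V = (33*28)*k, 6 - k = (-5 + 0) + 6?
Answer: 22028869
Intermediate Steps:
Z(g, w) = (-7 + g*w)**2 (Z(g, w) = (g*w - 7)**2 = (-7 + g*w)**2)
k = 5 (k = 6 - ((-5 + 0) + 6) = 6 - (-5 + 6) = 6 - 1*1 = 6 - 1 = 5)
V = 4620 (V = (33*28)*5 = 924*5 = 4620)
V + Z(22, -213) = 4620 + (-7 + 22*(-213))**2 = 4620 + (-7 - 4686)**2 = 4620 + (-4693)**2 = 4620 + 22024249 = 22028869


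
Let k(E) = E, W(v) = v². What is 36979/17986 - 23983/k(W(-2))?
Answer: -215605161/35972 ≈ -5993.7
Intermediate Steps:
36979/17986 - 23983/k(W(-2)) = 36979/17986 - 23983/((-2)²) = 36979*(1/17986) - 23983/4 = 36979/17986 - 23983*¼ = 36979/17986 - 23983/4 = -215605161/35972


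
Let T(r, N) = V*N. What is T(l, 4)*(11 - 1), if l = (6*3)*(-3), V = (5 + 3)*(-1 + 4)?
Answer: 960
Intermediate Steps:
V = 24 (V = 8*3 = 24)
l = -54 (l = 18*(-3) = -54)
T(r, N) = 24*N
T(l, 4)*(11 - 1) = (24*4)*(11 - 1) = 96*10 = 960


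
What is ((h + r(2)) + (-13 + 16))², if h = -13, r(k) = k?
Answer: 64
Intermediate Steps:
((h + r(2)) + (-13 + 16))² = ((-13 + 2) + (-13 + 16))² = (-11 + 3)² = (-8)² = 64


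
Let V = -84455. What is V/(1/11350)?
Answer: -958564250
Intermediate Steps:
V/(1/11350) = -84455/(1/11350) = -84455/1/11350 = -84455*11350 = -958564250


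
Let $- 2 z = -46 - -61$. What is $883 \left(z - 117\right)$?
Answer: $- \frac{219867}{2} \approx -1.0993 \cdot 10^{5}$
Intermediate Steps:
$z = - \frac{15}{2}$ ($z = - \frac{-46 - -61}{2} = - \frac{-46 + 61}{2} = \left(- \frac{1}{2}\right) 15 = - \frac{15}{2} \approx -7.5$)
$883 \left(z - 117\right) = 883 \left(- \frac{15}{2} - 117\right) = 883 \left(- \frac{249}{2}\right) = - \frac{219867}{2}$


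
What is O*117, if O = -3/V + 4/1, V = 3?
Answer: 351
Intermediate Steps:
O = 3 (O = -3/3 + 4/1 = -3*⅓ + 4*1 = -1 + 4 = 3)
O*117 = 3*117 = 351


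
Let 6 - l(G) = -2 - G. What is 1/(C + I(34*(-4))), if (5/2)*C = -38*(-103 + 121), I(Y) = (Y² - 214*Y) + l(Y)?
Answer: 5/235992 ≈ 2.1187e-5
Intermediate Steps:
l(G) = 8 + G (l(G) = 6 - (-2 - G) = 6 + (2 + G) = 8 + G)
I(Y) = 8 + Y² - 213*Y (I(Y) = (Y² - 214*Y) + (8 + Y) = 8 + Y² - 213*Y)
C = -1368/5 (C = 2*(-38*(-103 + 121))/5 = 2*(-38*18)/5 = (⅖)*(-684) = -1368/5 ≈ -273.60)
1/(C + I(34*(-4))) = 1/(-1368/5 + (8 + (34*(-4))² - 7242*(-4))) = 1/(-1368/5 + (8 + (-136)² - 213*(-136))) = 1/(-1368/5 + (8 + 18496 + 28968)) = 1/(-1368/5 + 47472) = 1/(235992/5) = 5/235992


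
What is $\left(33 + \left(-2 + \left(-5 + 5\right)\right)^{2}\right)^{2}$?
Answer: $1369$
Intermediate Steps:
$\left(33 + \left(-2 + \left(-5 + 5\right)\right)^{2}\right)^{2} = \left(33 + \left(-2 + 0\right)^{2}\right)^{2} = \left(33 + \left(-2\right)^{2}\right)^{2} = \left(33 + 4\right)^{2} = 37^{2} = 1369$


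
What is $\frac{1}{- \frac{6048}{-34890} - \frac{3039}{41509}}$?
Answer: $\frac{241374835}{24169287} \approx 9.9868$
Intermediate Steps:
$\frac{1}{- \frac{6048}{-34890} - \frac{3039}{41509}} = \frac{1}{\left(-6048\right) \left(- \frac{1}{34890}\right) - \frac{3039}{41509}} = \frac{1}{\frac{1008}{5815} - \frac{3039}{41509}} = \frac{1}{\frac{24169287}{241374835}} = \frac{241374835}{24169287}$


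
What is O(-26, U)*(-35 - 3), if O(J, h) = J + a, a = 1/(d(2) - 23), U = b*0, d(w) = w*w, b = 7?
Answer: 990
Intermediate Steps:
d(w) = w**2
U = 0 (U = 7*0 = 0)
a = -1/19 (a = 1/(2**2 - 23) = 1/(4 - 23) = 1/(-19) = -1/19 ≈ -0.052632)
O(J, h) = -1/19 + J (O(J, h) = J - 1/19 = -1/19 + J)
O(-26, U)*(-35 - 3) = (-1/19 - 26)*(-35 - 3) = -495/19*(-38) = 990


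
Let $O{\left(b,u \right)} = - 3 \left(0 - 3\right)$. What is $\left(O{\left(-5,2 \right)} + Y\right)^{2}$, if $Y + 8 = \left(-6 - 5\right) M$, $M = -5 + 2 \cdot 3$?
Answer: $100$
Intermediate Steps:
$M = 1$ ($M = -5 + 6 = 1$)
$O{\left(b,u \right)} = 9$ ($O{\left(b,u \right)} = \left(-3\right) \left(-3\right) = 9$)
$Y = -19$ ($Y = -8 + \left(-6 - 5\right) 1 = -8 - 11 = -19$)
$\left(O{\left(-5,2 \right)} + Y\right)^{2} = \left(9 - 19\right)^{2} = \left(-10\right)^{2} = 100$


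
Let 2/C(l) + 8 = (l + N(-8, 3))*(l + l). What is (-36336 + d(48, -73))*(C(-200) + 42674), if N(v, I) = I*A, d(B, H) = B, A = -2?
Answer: -5316186269520/3433 ≈ -1.5486e+9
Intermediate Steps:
N(v, I) = -2*I (N(v, I) = I*(-2) = -2*I)
C(l) = 2/(-8 + 2*l*(-6 + l)) (C(l) = 2/(-8 + (l - 2*3)*(l + l)) = 2/(-8 + (l - 6)*(2*l)) = 2/(-8 + (-6 + l)*(2*l)) = 2/(-8 + 2*l*(-6 + l)))
(-36336 + d(48, -73))*(C(-200) + 42674) = (-36336 + 48)*(1/(-4 + (-200)**2 - 6*(-200)) + 42674) = -36288*(1/(-4 + 40000 + 1200) + 42674) = -36288*(1/41196 + 42674) = -36288*1757998105/41196 = -5316186269520/3433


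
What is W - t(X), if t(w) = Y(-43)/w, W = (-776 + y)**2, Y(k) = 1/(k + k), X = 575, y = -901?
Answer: 139069669051/49450 ≈ 2.8123e+6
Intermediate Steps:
Y(k) = 1/(2*k)
W = 2812329 (W = (-776 - 901)**2 = (-1677)**2 = 2812329)
t(w) = -1/(86*w) (t(w) = ((1/2)/(-43))/w = ((1/2)*(-1/43))/w = -1/(86*w))
W - t(X) = 2812329 - (-1)/(86*575) = 2812329 - 1*(-1/49450) = 2812329 + 1/49450 = 139069669051/49450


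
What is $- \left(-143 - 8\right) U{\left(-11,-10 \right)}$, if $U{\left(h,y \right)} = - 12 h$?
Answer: $19932$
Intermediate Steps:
$- \left(-143 - 8\right) U{\left(-11,-10 \right)} = - \left(-143 - 8\right) \left(\left(-12\right) \left(-11\right)\right) = - \left(-151\right) 132 = \left(-1\right) \left(-19932\right) = 19932$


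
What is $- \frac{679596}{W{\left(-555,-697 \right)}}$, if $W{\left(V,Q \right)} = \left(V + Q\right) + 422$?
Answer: $\frac{339798}{415} \approx 818.79$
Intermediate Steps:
$W{\left(V,Q \right)} = 422 + Q + V$ ($W{\left(V,Q \right)} = \left(Q + V\right) + 422 = 422 + Q + V$)
$- \frac{679596}{W{\left(-555,-697 \right)}} = - \frac{679596}{422 - 697 - 555} = - \frac{679596}{-830} = \left(-679596\right) \left(- \frac{1}{830}\right) = \frac{339798}{415}$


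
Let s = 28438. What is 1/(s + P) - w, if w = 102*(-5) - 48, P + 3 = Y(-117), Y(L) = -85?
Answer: 15819301/28350 ≈ 558.00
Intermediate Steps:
P = -88 (P = -3 - 85 = -88)
w = -558 (w = -510 - 48 = -558)
1/(s + P) - w = 1/(28438 - 88) - 1*(-558) = 1/28350 + 558 = 15819301/28350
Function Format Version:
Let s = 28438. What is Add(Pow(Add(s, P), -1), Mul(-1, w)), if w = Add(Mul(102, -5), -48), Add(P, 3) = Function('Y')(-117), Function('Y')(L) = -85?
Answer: Rational(15819301, 28350) ≈ 558.00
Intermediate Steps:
P = -88 (P = Add(-3, -85) = -88)
w = -558 (w = Add(-510, -48) = -558)
Add(Pow(Add(s, P), -1), Mul(-1, w)) = Add(Pow(Add(28438, -88), -1), Mul(-1, -558)) = Add(Pow(28350, -1), 558) = Add(Rational(1, 28350), 558) = Rational(15819301, 28350)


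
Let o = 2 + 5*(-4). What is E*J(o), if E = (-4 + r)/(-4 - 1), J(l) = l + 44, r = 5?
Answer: -26/5 ≈ -5.2000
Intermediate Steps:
o = -18 (o = 2 - 20 = -18)
J(l) = 44 + l
E = -⅕ (E = (-4 + 5)/(-4 - 1) = 1/(-5) = 1*(-⅕) = -⅕ ≈ -0.20000)
E*J(o) = -(44 - 18)/5 = -⅕*26 = -26/5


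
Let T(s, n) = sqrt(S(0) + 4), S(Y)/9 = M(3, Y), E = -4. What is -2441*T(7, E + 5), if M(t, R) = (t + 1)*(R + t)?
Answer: -9764*sqrt(7) ≈ -25833.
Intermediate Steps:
M(t, R) = (1 + t)*(R + t)
S(Y) = 108 + 36*Y (S(Y) = 9*(Y + 3 + 3**2 + Y*3) = 9*(Y + 3 + 9 + 3*Y) = 9*(12 + 4*Y) = 108 + 36*Y)
T(s, n) = 4*sqrt(7) (T(s, n) = sqrt((108 + 36*0) + 4) = sqrt((108 + 0) + 4) = sqrt(108 + 4) = sqrt(112) = 4*sqrt(7))
-2441*T(7, E + 5) = -9764*sqrt(7)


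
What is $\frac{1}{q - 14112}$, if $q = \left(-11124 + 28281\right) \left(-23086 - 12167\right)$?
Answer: $- \frac{1}{604849833} \approx -1.6533 \cdot 10^{-9}$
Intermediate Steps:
$q = -604835721$ ($q = 17157 \left(-35253\right) = -604835721$)
$\frac{1}{q - 14112} = \frac{1}{-604835721 - 14112} = \frac{1}{-604849833} = - \frac{1}{604849833}$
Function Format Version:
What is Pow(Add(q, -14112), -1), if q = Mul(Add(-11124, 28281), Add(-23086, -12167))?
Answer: Rational(-1, 604849833) ≈ -1.6533e-9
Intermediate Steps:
q = -604835721 (q = Mul(17157, -35253) = -604835721)
Pow(Add(q, -14112), -1) = Pow(Add(-604835721, -14112), -1) = Pow(-604849833, -1) = Rational(-1, 604849833)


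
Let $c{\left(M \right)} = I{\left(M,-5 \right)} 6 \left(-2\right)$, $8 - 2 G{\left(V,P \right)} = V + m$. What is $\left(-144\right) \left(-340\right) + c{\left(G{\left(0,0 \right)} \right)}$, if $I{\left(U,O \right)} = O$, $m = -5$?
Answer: $49020$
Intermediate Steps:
$G{\left(V,P \right)} = \frac{13}{2} - \frac{V}{2}$ ($G{\left(V,P \right)} = 4 - \frac{V - 5}{2} = 4 - \frac{-5 + V}{2} = 4 - \left(- \frac{5}{2} + \frac{V}{2}\right) = \frac{13}{2} - \frac{V}{2}$)
$c{\left(M \right)} = 60$ ($c{\left(M \right)} = \left(-5\right) 6 \left(-2\right) = \left(-30\right) \left(-2\right) = 60$)
$\left(-144\right) \left(-340\right) + c{\left(G{\left(0,0 \right)} \right)} = \left(-144\right) \left(-340\right) + 60 = 48960 + 60 = 49020$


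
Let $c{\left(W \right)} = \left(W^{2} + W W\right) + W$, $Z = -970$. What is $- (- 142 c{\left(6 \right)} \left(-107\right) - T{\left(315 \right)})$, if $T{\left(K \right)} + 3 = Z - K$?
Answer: $-1186420$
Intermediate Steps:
$c{\left(W \right)} = W + 2 W^{2}$ ($c{\left(W \right)} = \left(W^{2} + W^{2}\right) + W = 2 W^{2} + W = W + 2 W^{2}$)
$T{\left(K \right)} = -973 - K$ ($T{\left(K \right)} = -3 - \left(970 + K\right) = -973 - K$)
$- (- 142 c{\left(6 \right)} \left(-107\right) - T{\left(315 \right)}) = - (- 142 \cdot 6 \left(1 + 2 \cdot 6\right) \left(-107\right) - \left(-973 - 315\right)) = - (- 142 \cdot 6 \left(1 + 12\right) \left(-107\right) - \left(-973 - 315\right)) = - (- 142 \cdot 6 \cdot 13 \left(-107\right) - -1288) = - (\left(-142\right) 78 \left(-107\right) + 1288) = - (\left(-11076\right) \left(-107\right) + 1288) = - (1185132 + 1288) = \left(-1\right) 1186420 = -1186420$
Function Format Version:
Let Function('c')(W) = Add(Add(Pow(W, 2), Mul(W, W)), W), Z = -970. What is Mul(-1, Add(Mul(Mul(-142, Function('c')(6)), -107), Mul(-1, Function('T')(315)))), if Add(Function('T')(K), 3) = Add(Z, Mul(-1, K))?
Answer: -1186420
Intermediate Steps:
Function('c')(W) = Add(W, Mul(2, Pow(W, 2))) (Function('c')(W) = Add(Add(Pow(W, 2), Pow(W, 2)), W) = Add(Mul(2, Pow(W, 2)), W) = Add(W, Mul(2, Pow(W, 2))))
Function('T')(K) = Add(-973, Mul(-1, K)) (Function('T')(K) = Add(-3, Add(-970, Mul(-1, K))) = Add(-973, Mul(-1, K)))
Mul(-1, Add(Mul(Mul(-142, Function('c')(6)), -107), Mul(-1, Function('T')(315)))) = Mul(-1, Add(Mul(Mul(-142, Mul(6, Add(1, Mul(2, 6)))), -107), Mul(-1, Add(-973, Mul(-1, 315))))) = Mul(-1, Add(Mul(Mul(-142, Mul(6, Add(1, 12))), -107), Mul(-1, Add(-973, -315)))) = Mul(-1, Add(Mul(Mul(-142, Mul(6, 13)), -107), Mul(-1, -1288))) = Mul(-1, Add(Mul(Mul(-142, 78), -107), 1288)) = Mul(-1, Add(Mul(-11076, -107), 1288)) = Mul(-1, Add(1185132, 1288)) = Mul(-1, 1186420) = -1186420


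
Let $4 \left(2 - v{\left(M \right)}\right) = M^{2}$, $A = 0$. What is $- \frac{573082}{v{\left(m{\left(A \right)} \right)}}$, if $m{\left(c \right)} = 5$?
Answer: $\frac{2292328}{17} \approx 1.3484 \cdot 10^{5}$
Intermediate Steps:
$v{\left(M \right)} = 2 - \frac{M^{2}}{4}$
$- \frac{573082}{v{\left(m{\left(A \right)} \right)}} = - \frac{573082}{2 - \frac{5^{2}}{4}} = - \frac{573082}{2 - \frac{25}{4}} = - \frac{573082}{- \frac{17}{4}} = \left(-573082\right) \left(- \frac{4}{17}\right) = \frac{2292328}{17}$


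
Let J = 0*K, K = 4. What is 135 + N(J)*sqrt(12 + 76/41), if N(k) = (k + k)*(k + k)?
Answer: 135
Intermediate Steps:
J = 0 (J = 0*4 = 0)
N(k) = 4*k**2 (N(k) = (2*k)*(2*k) = 4*k**2)
135 + N(J)*sqrt(12 + 76/41) = 135 + (4*0**2)*sqrt(12 + 76/41) = 135 + (4*0)*sqrt(12 + 76*(1/41)) = 135 + 0*sqrt(12 + 76/41) = 135 + 0*sqrt(568/41) = 135 + 0*(2*sqrt(5822)/41) = 135 + 0 = 135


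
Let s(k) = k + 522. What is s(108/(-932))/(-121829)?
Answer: -121599/28386157 ≈ -0.0042837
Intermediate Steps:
s(k) = 522 + k
s(108/(-932))/(-121829) = (522 + 108/(-932))/(-121829) = (522 + 108*(-1/932))*(-1/121829) = (522 - 27/233)*(-1/121829) = (121599/233)*(-1/121829) = -121599/28386157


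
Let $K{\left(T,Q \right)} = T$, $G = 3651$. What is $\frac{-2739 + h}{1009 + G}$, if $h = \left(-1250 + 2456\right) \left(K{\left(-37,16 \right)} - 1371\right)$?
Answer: $- \frac{1700787}{4660} \approx -364.98$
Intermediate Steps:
$h = -1698048$ ($h = \left(-1250 + 2456\right) \left(-37 - 1371\right) = 1206 \left(-1408\right) = -1698048$)
$\frac{-2739 + h}{1009 + G} = \frac{-2739 - 1698048}{1009 + 3651} = - \frac{1700787}{4660}$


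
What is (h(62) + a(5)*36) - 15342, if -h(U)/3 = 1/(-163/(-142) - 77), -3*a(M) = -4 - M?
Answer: -164084988/10771 ≈ -15234.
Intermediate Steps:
a(M) = 4/3 + M/3 (a(M) = -(-4 - M)/3 = 4/3 + M/3)
h(U) = 426/10771 (h(U) = -3/(-163/(-142) - 77) = -3/(-163*(-1/142) - 77) = -3/(163/142 - 77) = -3/(-10771/142) = -3*(-142/10771) = 426/10771)
(h(62) + a(5)*36) - 15342 = (426/10771 + (4/3 + (⅓)*5)*36) - 15342 = (426/10771 + (4/3 + 5/3)*36) - 15342 = (426/10771 + 3*36) - 15342 = (426/10771 + 108) - 15342 = 1163694/10771 - 15342 = -164084988/10771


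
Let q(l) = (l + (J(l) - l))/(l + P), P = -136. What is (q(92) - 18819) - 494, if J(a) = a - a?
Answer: -19313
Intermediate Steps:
J(a) = 0
q(l) = 0 (q(l) = (l + (0 - l))/(l - 136) = (l - l)/(-136 + l) = 0/(-136 + l) = 0)
(q(92) - 18819) - 494 = (0 - 18819) - 494 = -18819 - 494 = -19313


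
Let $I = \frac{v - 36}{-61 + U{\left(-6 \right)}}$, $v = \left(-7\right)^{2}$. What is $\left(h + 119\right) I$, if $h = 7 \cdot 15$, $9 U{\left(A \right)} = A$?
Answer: $- \frac{8736}{185} \approx -47.222$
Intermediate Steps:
$U{\left(A \right)} = \frac{A}{9}$
$v = 49$
$I = - \frac{39}{185}$ ($I = \frac{49 - 36}{-61 + \frac{1}{9} \left(-6\right)} = \frac{13}{-61 - \frac{2}{3}} = \frac{13}{- \frac{185}{3}} = 13 \left(- \frac{3}{185}\right) = - \frac{39}{185} \approx -0.21081$)
$h = 105$
$\left(h + 119\right) I = \left(105 + 119\right) \left(- \frac{39}{185}\right) = 224 \left(- \frac{39}{185}\right) = - \frac{8736}{185}$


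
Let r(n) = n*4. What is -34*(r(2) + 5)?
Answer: -442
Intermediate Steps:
r(n) = 4*n
-34*(r(2) + 5) = -34*(4*2 + 5) = -34*(8 + 5) = -34*13 = -442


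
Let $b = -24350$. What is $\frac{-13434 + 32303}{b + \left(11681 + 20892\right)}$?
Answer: $\frac{18869}{8223} \approx 2.2947$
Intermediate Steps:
$\frac{-13434 + 32303}{b + \left(11681 + 20892\right)} = \frac{-13434 + 32303}{-24350 + \left(11681 + 20892\right)} = \frac{18869}{-24350 + 32573} = \frac{18869}{8223}$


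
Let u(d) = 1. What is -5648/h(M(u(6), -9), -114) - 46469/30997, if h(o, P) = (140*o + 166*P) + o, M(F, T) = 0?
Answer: -176077075/146646807 ≈ -1.2007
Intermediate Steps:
h(o, P) = 141*o + 166*P
-5648/h(M(u(6), -9), -114) - 46469/30997 = -5648/(141*0 + 166*(-114)) - 46469/30997 = -5648/(0 - 18924) - 46469*1/30997 = -5648/(-18924) - 46469/30997 = -5648*(-1/18924) - 46469/30997 = 1412/4731 - 46469/30997 = -176077075/146646807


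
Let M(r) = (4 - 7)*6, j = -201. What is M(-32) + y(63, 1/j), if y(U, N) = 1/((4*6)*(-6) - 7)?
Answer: -2719/151 ≈ -18.007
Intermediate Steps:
M(r) = -18 (M(r) = -3*6 = -18)
y(U, N) = -1/151 (y(U, N) = 1/(24*(-6) - 7) = 1/(-144 - 7) = 1/(-151) = -1/151)
M(-32) + y(63, 1/j) = -18 - 1/151 = -2719/151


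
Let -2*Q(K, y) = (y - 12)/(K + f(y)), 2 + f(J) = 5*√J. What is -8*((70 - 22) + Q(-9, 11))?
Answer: -2690/7 - 10*√11/77 ≈ -384.72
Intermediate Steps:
f(J) = -2 + 5*√J
Q(K, y) = -(-12 + y)/(2*(-2 + K + 5*√y)) (Q(K, y) = -(y - 12)/(2*(K + (-2 + 5*√y))) = -(-12 + y)/(2*(-2 + K + 5*√y)))
-8*((70 - 22) + Q(-9, 11)) = -8*((70 - 22) + (12 - 1*11)/(2*(-2 - 9 + 5*√11))) = -8*(48 + (12 - 11)/(2*(-11 + 5*√11))) = -8*(48 + (½)*1/(-11 + 5*√11)) = -8*(48 + 1/(2*(-11 + 5*√11))) = -384 - 4/(-11 + 5*√11)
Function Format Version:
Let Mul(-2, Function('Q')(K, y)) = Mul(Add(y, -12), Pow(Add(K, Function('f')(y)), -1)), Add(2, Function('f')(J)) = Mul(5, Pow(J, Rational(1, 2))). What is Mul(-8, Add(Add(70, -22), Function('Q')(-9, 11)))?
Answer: Add(Rational(-2690, 7), Mul(Rational(-10, 77), Pow(11, Rational(1, 2)))) ≈ -384.72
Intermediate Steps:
Function('f')(J) = Add(-2, Mul(5, Pow(J, Rational(1, 2))))
Function('Q')(K, y) = Mul(Rational(-1, 2), Pow(Add(-2, K, Mul(5, Pow(y, Rational(1, 2)))), -1), Add(-12, y)) (Function('Q')(K, y) = Mul(Rational(-1, 2), Mul(Add(y, -12), Pow(Add(K, Add(-2, Mul(5, Pow(y, Rational(1, 2))))), -1))) = Mul(Rational(-1, 2), Mul(Add(-12, y), Pow(Add(-2, K, Mul(5, Pow(y, Rational(1, 2)))), -1))) = Mul(Rational(-1, 2), Mul(Pow(Add(-2, K, Mul(5, Pow(y, Rational(1, 2)))), -1), Add(-12, y))) = Mul(Rational(-1, 2), Pow(Add(-2, K, Mul(5, Pow(y, Rational(1, 2)))), -1), Add(-12, y)))
Mul(-8, Add(Add(70, -22), Function('Q')(-9, 11))) = Mul(-8, Add(Add(70, -22), Mul(Rational(1, 2), Pow(Add(-2, -9, Mul(5, Pow(11, Rational(1, 2)))), -1), Add(12, Mul(-1, 11))))) = Mul(-8, Add(48, Mul(Rational(1, 2), Pow(Add(-11, Mul(5, Pow(11, Rational(1, 2)))), -1), Add(12, -11)))) = Mul(-8, Add(48, Mul(Rational(1, 2), Pow(Add(-11, Mul(5, Pow(11, Rational(1, 2)))), -1), 1))) = Mul(-8, Add(48, Mul(Rational(1, 2), Pow(Add(-11, Mul(5, Pow(11, Rational(1, 2)))), -1)))) = Add(-384, Mul(-4, Pow(Add(-11, Mul(5, Pow(11, Rational(1, 2)))), -1)))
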